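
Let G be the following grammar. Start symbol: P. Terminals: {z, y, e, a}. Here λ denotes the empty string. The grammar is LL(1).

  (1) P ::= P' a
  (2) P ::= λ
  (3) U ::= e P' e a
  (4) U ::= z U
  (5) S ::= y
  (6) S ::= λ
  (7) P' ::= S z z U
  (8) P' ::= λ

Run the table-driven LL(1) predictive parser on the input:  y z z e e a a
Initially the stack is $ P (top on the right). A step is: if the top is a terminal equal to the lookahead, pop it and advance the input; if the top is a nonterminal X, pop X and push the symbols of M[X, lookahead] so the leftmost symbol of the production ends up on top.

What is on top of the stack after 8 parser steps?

P'

     Stack         Input            Action
  1  $ P           y z z e e a a $  expand P ::= P' a
  2  $ a P'        y z z e e a a $  expand P' ::= S z z U
  3  $ a U z z S   y z z e e a a $  expand S ::= y
  4  $ a U z z y   y z z e e a a $  match y
  5  $ a U z z     z z e e a a $    match z
  6  $ a U z       z e e a a $      match z
  7  $ a U         e e a a $        expand U ::= e P' e a
  8  $ a a e P' e  e e a a $        match e
Stack after step 8: $ a a e P' (top = P').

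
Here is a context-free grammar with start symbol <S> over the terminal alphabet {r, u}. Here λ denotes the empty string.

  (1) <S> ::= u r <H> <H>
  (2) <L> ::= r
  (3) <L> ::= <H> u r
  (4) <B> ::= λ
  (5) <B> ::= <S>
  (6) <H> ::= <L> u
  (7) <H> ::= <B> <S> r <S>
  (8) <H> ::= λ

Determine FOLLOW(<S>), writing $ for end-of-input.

{$, r, u}

FIRST(<S>) = {u}
FIRST(<B>) = {λ, u}  (via <S>)
FIRST(<L>) = {r, u}  (via <H> u r)
FIRST(<H>) = {λ, r, u}  (via <L> u, <B> <S> r <S>)
FOLLOW(<S>) includes $ since <S> is the start symbol.
FOLLOW(<L>): in <H>::=<L> u, <L> is followed by u with FIRST {u}. Thus FOLLOW(<L>) = {u}.
FOLLOW(<B>): in <H>::=<B> <S> r <S>, <B> is followed by <S> r <S> with FIRST {u}. Thus FOLLOW(<B>) = {u}.
FOLLOW(<S>): in <B>::=<S>, the suffix after <S> is empty, so FOLLOW(<S>) ⊇ FOLLOW(<B>) = {u}; in <H>::=<B> <S> r <S> (occurrence 1), <S> is followed by r <S> with FIRST {r}; in <H>::=<B> <S> r <S> (occurrence 2), the suffix after <S> is empty, so FOLLOW(<S>) ⊇ FOLLOW(<H>) = {$, r, u}. Thus FOLLOW(<S>) = {$, r, u}.
FOLLOW(<H>): in <S>::=u r <H> <H> (occurrence 1), <H> is followed by <H> with FIRST {λ, r, u}; in <S>::=u r <H> <H> (occurrence 1), the suffix after <H> is nullable, so FOLLOW(<H>) ⊇ FOLLOW(<S>) = {$, r, u}; in <S>::=u r <H> <H> (occurrence 2), the suffix after <H> is empty, so FOLLOW(<H>) ⊇ FOLLOW(<S>) = {$, r, u}; in <L>::=<H> u r, <H> is followed by u r with FIRST {u}. Thus FOLLOW(<H>) = {$, r, u}.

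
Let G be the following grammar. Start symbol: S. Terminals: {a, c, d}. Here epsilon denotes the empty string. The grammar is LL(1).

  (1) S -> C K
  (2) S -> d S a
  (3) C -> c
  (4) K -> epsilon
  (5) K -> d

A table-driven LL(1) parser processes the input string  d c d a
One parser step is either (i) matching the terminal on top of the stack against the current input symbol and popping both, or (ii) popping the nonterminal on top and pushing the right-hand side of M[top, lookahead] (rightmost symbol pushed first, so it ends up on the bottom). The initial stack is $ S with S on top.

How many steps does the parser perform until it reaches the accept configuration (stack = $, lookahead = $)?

8

     Stack    Input      Action
  1  $ S      d c d a $  expand S -> d S a
  2  $ a S d  d c d a $  match d
  3  $ a S    c d a $    expand S -> C K
  4  $ a K C  c d a $    expand C -> c
  5  $ a K c  c d a $    match c
  6  $ a K    d a $      expand K -> d
  7  $ a d    d a $      match d
  8  $ a      a $        match a
Accept reached after 8 steps.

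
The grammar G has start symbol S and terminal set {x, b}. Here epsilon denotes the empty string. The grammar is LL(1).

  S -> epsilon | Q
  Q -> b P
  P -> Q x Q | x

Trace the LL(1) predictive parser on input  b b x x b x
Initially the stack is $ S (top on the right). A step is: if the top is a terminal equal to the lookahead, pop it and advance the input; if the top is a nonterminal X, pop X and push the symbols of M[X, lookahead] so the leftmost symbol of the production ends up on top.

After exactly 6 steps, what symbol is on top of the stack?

step 1: stack=$ S  input=b b x x b x $  — expand S -> Q
step 2: stack=$ Q  input=b b x x b x $  — expand Q -> b P
step 3: stack=$ P b  input=b b x x b x $  — match b
step 4: stack=$ P  input=b x x b x $  — expand P -> Q x Q
step 5: stack=$ Q x Q  input=b x x b x $  — expand Q -> b P
step 6: stack=$ Q x P b  input=b x x b x $  — match b
Stack after step 6: $ Q x P (top = P).

P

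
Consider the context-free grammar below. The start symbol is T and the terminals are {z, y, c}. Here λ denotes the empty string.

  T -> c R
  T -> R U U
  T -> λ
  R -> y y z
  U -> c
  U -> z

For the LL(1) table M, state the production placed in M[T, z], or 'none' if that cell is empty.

FIRST(R): from R->y y z we get {y}. So FIRST(R) = {y}.
FIRST(U): from U->c we get {c}; from U->z we get {z}. So FIRST(U) = {c, z}.
FIRST(T): from T->c R we get {c}; from T->R U U we get {y}; from T->λ we get {λ}. So FIRST(T) = {λ, c, y}.
FOLLOW(T) includes $ since T is the start symbol.
FOLLOW(T): T appears on no right-hand side. Thus FOLLOW(T) = {$}.
For T -> c R: FIRST(c R) = {c}, so it goes in M[T, t] for t ∈ {c}.
For T -> R U U: FIRST(R U U) = {y}, so it goes in M[T, t] for t ∈ {y}.
For T -> λ: FIRST(λ) = {λ}, so it goes in M[T, t] for t ∈ {}; since λ ∈ FIRST, also for every t ∈ FOLLOW(T) = {$}.
None of these place a production in M[T, z].

none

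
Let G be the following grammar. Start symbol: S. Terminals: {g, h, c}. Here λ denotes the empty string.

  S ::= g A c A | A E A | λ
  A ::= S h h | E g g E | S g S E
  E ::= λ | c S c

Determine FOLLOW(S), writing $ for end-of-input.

FIRST(E) = {λ, c}
FIRST(S) = {λ, c, g, h}  (via A E A)
FIRST(A) = {c, g, h}  (via S h h, E g g E, S g S E)
FOLLOW(S) includes $ since S is the start symbol.
FOLLOW(S): in A::=S h h, S is followed by h h with FIRST {h}; in A::=S g S E (occurrence 1), S is followed by g S E with FIRST {g}; in A::=S g S E (occurrence 2), S is followed by E with FIRST {λ, c}; in A::=S g S E (occurrence 2), the suffix after S is nullable, so FOLLOW(S) ⊇ FOLLOW(A) = {$, c, g, h}; in E::=c S c, S is followed by c with FIRST {c}. Thus FOLLOW(S) = {$, c, g, h}.
FOLLOW(A): in S::=g A c A (occurrence 1), A is followed by c A with FIRST {c}; in S::=g A c A (occurrence 2), the suffix after A is empty, so FOLLOW(A) ⊇ FOLLOW(S) = {$, c, g, h}; in S::=A E A (occurrence 1), A is followed by E A with FIRST {c, g, h}; in S::=A E A (occurrence 2), the suffix after A is empty, so FOLLOW(A) ⊇ FOLLOW(S) = {$, c, g, h}. Thus FOLLOW(A) = {$, c, g, h}.
FOLLOW(E): in S::=A E A, E is followed by A with FIRST {c, g, h}; in A::=E g g E (occurrence 1), E is followed by g g E with FIRST {g}; in A::=E g g E (occurrence 2), the suffix after E is empty, so FOLLOW(E) ⊇ FOLLOW(A) = {$, c, g, h}; in A::=S g S E, the suffix after E is empty, so FOLLOW(E) ⊇ FOLLOW(A) = {$, c, g, h}. Thus FOLLOW(E) = {$, c, g, h}.

{$, c, g, h}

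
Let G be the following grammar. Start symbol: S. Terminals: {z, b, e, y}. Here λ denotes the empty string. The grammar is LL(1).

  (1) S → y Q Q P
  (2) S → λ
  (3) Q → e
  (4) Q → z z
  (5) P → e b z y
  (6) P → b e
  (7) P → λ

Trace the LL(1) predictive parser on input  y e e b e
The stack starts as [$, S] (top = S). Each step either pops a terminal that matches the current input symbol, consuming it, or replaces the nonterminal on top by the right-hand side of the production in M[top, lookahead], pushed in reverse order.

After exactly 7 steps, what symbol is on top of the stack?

b

step 1: stack=$ S  input=y e e b e $  — expand S → y Q Q P
step 2: stack=$ P Q Q y  input=y e e b e $  — match y
step 3: stack=$ P Q Q  input=e e b e $  — expand Q → e
step 4: stack=$ P Q e  input=e e b e $  — match e
step 5: stack=$ P Q  input=e b e $  — expand Q → e
step 6: stack=$ P e  input=e b e $  — match e
step 7: stack=$ P  input=b e $  — expand P → b e
Stack after step 7: $ e b (top = b).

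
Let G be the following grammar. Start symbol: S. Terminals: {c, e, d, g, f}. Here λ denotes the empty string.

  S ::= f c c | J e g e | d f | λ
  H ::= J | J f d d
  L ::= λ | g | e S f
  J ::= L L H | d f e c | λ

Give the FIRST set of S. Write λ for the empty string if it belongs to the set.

FIRST(L): from L::=λ we get {λ}; from L::=g we get {g}; from L::=e S f we get {e}. So FIRST(L) = {λ, e, g}.
FIRST(S): from S::=f c c we get {f}; from S::=J e g e we get {d, e, f, g}; from S::=d f we get {d}; from S::=λ we get {λ}. So FIRST(S) = {λ, d, e, f, g}.
FIRST(H): from H::=J we get {λ, d, e, f, g}; from H::=J f d d we get {d, e, f, g}. So FIRST(H) = {λ, d, e, f, g}.
FIRST(J): from J::=L L H we get {λ, d, e, f, g}; from J::=d f e c we get {d}; from J::=λ we get {λ}. So FIRST(J) = {λ, d, e, f, g}.

{λ, d, e, f, g}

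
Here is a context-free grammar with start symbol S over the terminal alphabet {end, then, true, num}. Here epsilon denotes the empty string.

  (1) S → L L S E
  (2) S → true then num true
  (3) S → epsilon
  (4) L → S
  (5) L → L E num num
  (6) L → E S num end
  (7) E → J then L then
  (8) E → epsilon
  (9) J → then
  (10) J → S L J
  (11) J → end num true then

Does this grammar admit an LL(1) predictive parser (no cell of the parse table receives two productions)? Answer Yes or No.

FIRST(S) = {epsilon, end, num, then, true}
FIRST(L) = {epsilon, end, num, then, true}
FIRST(E) = {epsilon, end, num, then, true}
FIRST(J) = {end, num, then, true}
FOLLOW(S) = {$, end, num, then, true}
FOLLOW(L) = {$, end, num, then, true}
FOLLOW(E) = {$, end, num, then, true}
FOLLOW(J) = {then}
Cell M[E, end] receives both E → J then L then and E → epsilon — the grammar is not LL(1).

No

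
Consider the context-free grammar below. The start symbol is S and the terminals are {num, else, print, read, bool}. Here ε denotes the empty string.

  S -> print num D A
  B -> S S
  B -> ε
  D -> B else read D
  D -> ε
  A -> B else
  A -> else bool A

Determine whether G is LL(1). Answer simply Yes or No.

No

FIRST(S) = {print}
FIRST(B) = {ε, print}
FIRST(D) = {ε, else, print}
FIRST(A) = {else, print}
FOLLOW(S) = {$, else, print}
FOLLOW(B) = {else}
FOLLOW(D) = {else, print}
FOLLOW(A) = {$, else, print}
Cell M[A, else] receives both A -> B else and A -> else bool A — the grammar is not LL(1).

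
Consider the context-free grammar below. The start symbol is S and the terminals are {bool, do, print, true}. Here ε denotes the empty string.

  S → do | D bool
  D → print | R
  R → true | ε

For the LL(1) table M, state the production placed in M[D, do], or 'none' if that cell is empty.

FIRST(R) = {ε, true}
FIRST(D) = {ε, print, true}  (via R)
FIRST(S) = {bool, do, print, true}  (via D bool)
FOLLOW(S) includes $ since S is the start symbol.
FOLLOW(D): in S→D bool, D is followed by bool with FIRST {bool}. Thus FOLLOW(D) = {bool}.
For D → print: FIRST(print) = {print}, so it goes in M[D, t] for t ∈ {print}.
For D → R: FIRST(R) = {ε, true}, so it goes in M[D, t] for t ∈ {true}; since ε ∈ FIRST, also for every t ∈ FOLLOW(D) = {bool}.
None of these place a production in M[D, do].

none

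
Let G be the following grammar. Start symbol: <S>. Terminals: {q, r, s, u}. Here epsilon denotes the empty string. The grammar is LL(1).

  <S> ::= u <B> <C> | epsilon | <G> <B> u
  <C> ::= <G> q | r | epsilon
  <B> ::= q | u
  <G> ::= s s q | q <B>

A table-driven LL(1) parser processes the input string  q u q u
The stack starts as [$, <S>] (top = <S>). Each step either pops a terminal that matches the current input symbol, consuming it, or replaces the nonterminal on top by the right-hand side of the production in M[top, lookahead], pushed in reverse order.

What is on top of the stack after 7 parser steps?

     Stack          Input      Action
  1  $ <S>          q u q u $  expand <S> ::= <G> <B> u
  2  $ u <B> <G>    q u q u $  expand <G> ::= q <B>
  3  $ u <B> <B> q  q u q u $  match q
  4  $ u <B> <B>    u q u $    expand <B> ::= u
  5  $ u <B> u      u q u $    match u
  6  $ u <B>        q u $      expand <B> ::= q
  7  $ u q          q u $      match q
Stack after step 7: $ u (top = u).

u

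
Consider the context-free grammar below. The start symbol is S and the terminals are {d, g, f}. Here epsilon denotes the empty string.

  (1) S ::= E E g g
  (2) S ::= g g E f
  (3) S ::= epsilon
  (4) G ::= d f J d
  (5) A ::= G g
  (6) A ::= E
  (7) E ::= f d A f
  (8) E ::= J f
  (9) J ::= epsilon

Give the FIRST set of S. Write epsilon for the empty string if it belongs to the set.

{epsilon, f, g}

FIRST(G) = {d}
FIRST(J) = {epsilon}
FIRST(E) = {f}  (via J f)
FIRST(S) = {epsilon, f, g}  (via E E g g)
FIRST(A) = {d, f}  (via G g, E)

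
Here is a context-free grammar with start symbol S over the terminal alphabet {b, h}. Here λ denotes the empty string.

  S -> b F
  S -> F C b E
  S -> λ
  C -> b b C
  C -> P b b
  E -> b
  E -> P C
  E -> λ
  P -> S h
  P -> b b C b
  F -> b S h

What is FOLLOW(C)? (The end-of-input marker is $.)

FIRST(F): from F->b S h we get {b}. So FIRST(F) = {b}.
FIRST(S): from S->b F we get {b}; from S->F C b E we get {b}; from S->λ we get {λ}. So FIRST(S) = {λ, b}.
FIRST(P): from P->S h we get {b, h}; from P->b b C b we get {b}. So FIRST(P) = {b, h}.
FIRST(C): from C->b b C we get {b}; from C->P b b we get {b, h}. So FIRST(C) = {b, h}.
FIRST(E): from E->b we get {b}; from E->P C we get {b, h}; from E->λ we get {λ}. So FIRST(E) = {λ, b, h}.
FOLLOW(S) includes $ since S is the start symbol.
FOLLOW(S): in P->S h, S is followed by h with FIRST {h}; in F->b S h, S is followed by h with FIRST {h}. Thus FOLLOW(S) = {$, h}.
FOLLOW(E): in S->F C b E, the suffix after E is empty, so FOLLOW(E) ⊇ FOLLOW(S) = {$, h}. Thus FOLLOW(E) = {$, h}.
FOLLOW(C): in S->F C b E, C is followed by b E with FIRST {b}; in C->b b C, the suffix after C is empty (adds nothing new); in E->P C, the suffix after C is empty, so FOLLOW(C) ⊇ FOLLOW(E) = {$, h}; in P->b b C b, C is followed by b with FIRST {b}. Thus FOLLOW(C) = {$, b, h}.
FOLLOW(P): in C->P b b, P is followed by b b with FIRST {b}; in E->P C, P is followed by C with FIRST {b, h}. Thus FOLLOW(P) = {b, h}.
FOLLOW(F): in S->b F, the suffix after F is empty, so FOLLOW(F) ⊇ FOLLOW(S) = {$, h}; in S->F C b E, F is followed by C b E with FIRST {b, h}. Thus FOLLOW(F) = {$, b, h}.

{$, b, h}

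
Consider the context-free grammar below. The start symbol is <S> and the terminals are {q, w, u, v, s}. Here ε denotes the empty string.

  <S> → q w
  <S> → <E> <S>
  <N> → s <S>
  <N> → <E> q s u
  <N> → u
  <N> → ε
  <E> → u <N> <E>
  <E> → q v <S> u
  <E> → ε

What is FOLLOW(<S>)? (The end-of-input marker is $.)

FIRST(<E>) = {ε, q, u}
FIRST(<S>) = {q, u}  (via <E> <S>)
FIRST(<N>) = {ε, q, s, u}  (via <E> q s u)
FOLLOW(<S>) includes $ since <S> is the start symbol.
FOLLOW(<E>): in <S>→<E> <S>, <E> is followed by <S> with FIRST {q, u}; in <N>→<E> q s u, <E> is followed by q s u with FIRST {q}; in <E>→u <N> <E>, the suffix after <E> is empty (adds nothing new). Thus FOLLOW(<E>) = {q, u}.
FOLLOW(<N>): in <E>→u <N> <E>, <N> is followed by <E> with FIRST {ε, q, u}; in <E>→u <N> <E>, the suffix after <N> is nullable, so FOLLOW(<N>) ⊇ FOLLOW(<E>) = {q, u}. Thus FOLLOW(<N>) = {q, u}.
FOLLOW(<S>): in <S>→<E> <S>, the suffix after <S> is empty (adds nothing new); in <N>→s <S>, the suffix after <S> is empty, so FOLLOW(<S>) ⊇ FOLLOW(<N>) = {q, u}; in <E>→q v <S> u, <S> is followed by u with FIRST {u}. Thus FOLLOW(<S>) = {$, q, u}.

{$, q, u}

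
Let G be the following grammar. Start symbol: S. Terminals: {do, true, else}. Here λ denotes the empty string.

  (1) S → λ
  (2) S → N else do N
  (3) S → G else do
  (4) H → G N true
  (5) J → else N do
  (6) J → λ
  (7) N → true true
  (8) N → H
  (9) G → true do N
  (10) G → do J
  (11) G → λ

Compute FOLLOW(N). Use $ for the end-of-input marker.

FIRST(J) = {λ, else}
FIRST(G) = {λ, do, true}
FIRST(S) = {λ, do, else, true}  (via N else do N, G else do)
FIRST(H) = {do, true}  (via G N true)
FIRST(N) = {do, true}  (via H)
FOLLOW(S) includes $ since S is the start symbol.
FOLLOW(S): S appears on no right-hand side. Thus FOLLOW(S) = {$}.
FOLLOW(G): in S→G else do, G is followed by else do with FIRST {else}; in H→G N true, G is followed by N true with FIRST {do, true}. Thus FOLLOW(G) = {do, else, true}.
FOLLOW(J): in G→do J, the suffix after J is empty, so FOLLOW(J) ⊇ FOLLOW(G) = {do, else, true}. Thus FOLLOW(J) = {do, else, true}.
FOLLOW(N): in S→N else do N (occurrence 1), N is followed by else do N with FIRST {else}; in S→N else do N (occurrence 2), the suffix after N is empty, so FOLLOW(N) ⊇ FOLLOW(S) = {$}; in H→G N true, N is followed by true with FIRST {true}; in J→else N do, N is followed by do with FIRST {do}; in G→true do N, the suffix after N is empty, so FOLLOW(N) ⊇ FOLLOW(G) = {do, else, true}. Thus FOLLOW(N) = {$, do, else, true}.
FOLLOW(H): in N→H, the suffix after H is empty, so FOLLOW(H) ⊇ FOLLOW(N) = {$, do, else, true}. Thus FOLLOW(H) = {$, do, else, true}.

{$, do, else, true}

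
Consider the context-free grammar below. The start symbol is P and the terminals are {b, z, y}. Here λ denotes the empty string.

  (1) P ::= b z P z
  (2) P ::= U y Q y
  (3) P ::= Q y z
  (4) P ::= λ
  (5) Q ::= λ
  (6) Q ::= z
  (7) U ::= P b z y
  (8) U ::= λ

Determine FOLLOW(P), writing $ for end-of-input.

{$, b, z}

FIRST(Q) = {λ, z}
FIRST(P) = {λ, b, y, z}  (via U y Q y, Q y z)
FIRST(U) = {λ, b, y, z}  (via P b z y)
FOLLOW(P) includes $ since P is the start symbol.
FOLLOW(P): in P::=b z P z, P is followed by z with FIRST {z}; in U::=P b z y, P is followed by b z y with FIRST {b}. Thus FOLLOW(P) = {$, b, z}.
FOLLOW(Q): in P::=U y Q y, Q is followed by y with FIRST {y}; in P::=Q y z, Q is followed by y z with FIRST {y}. Thus FOLLOW(Q) = {y}.
FOLLOW(U): in P::=U y Q y, U is followed by y Q y with FIRST {y}. Thus FOLLOW(U) = {y}.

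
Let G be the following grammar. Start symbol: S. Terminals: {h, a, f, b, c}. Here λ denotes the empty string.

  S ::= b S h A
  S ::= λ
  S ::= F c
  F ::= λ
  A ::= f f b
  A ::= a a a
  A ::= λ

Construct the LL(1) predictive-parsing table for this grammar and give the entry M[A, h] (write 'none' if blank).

A ::= λ

FIRST(F) = {λ}
FIRST(A) = {λ, a, f}
FIRST(S) = {λ, b, c}  (via F c)
FOLLOW(S) includes $ since S is the start symbol.
FOLLOW(S): in S::=b S h A, S is followed by h A with FIRST {h}. Thus FOLLOW(S) = {$, h}.
FOLLOW(A): in S::=b S h A, the suffix after A is empty, so FOLLOW(A) ⊇ FOLLOW(S) = {$, h}. Thus FOLLOW(A) = {$, h}.
For A ::= f f b: FIRST(f f b) = {f}, so it goes in M[A, t] for t ∈ {f}.
For A ::= a a a: FIRST(a a a) = {a}, so it goes in M[A, t] for t ∈ {a}.
For A ::= λ: FIRST(λ) = {λ}, so it goes in M[A, t] for t ∈ {}; since λ ∈ FIRST, also for every t ∈ FOLLOW(A) = {$, h}.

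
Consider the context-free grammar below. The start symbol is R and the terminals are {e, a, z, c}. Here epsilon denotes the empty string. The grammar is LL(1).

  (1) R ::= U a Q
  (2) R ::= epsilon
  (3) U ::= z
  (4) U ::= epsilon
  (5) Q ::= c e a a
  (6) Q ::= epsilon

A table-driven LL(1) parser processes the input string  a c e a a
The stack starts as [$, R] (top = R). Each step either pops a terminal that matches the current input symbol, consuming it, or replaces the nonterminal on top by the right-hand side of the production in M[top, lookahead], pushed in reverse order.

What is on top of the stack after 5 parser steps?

     Stack      Input        Action
  1  $ R        a c e a a $  expand R ::= U a Q
  2  $ Q a U    a c e a a $  expand U ::= epsilon
  3  $ Q a      a c e a a $  match a
  4  $ Q        c e a a $    expand Q ::= c e a a
  5  $ a a e c  c e a a $    match c
Stack after step 5: $ a a e (top = e).

e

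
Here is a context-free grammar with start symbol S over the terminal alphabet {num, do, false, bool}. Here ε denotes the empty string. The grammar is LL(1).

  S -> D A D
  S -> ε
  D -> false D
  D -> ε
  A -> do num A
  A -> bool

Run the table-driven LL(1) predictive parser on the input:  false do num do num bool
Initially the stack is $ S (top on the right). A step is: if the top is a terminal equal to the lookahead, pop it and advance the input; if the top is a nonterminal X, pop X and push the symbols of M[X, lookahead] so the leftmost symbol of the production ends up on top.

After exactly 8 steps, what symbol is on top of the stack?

step 1: stack=$ S  input=false do num do num bool $  — expand S -> D A D
step 2: stack=$ D A D  input=false do num do num bool $  — expand D -> false D
step 3: stack=$ D A D false  input=false do num do num bool $  — match false
step 4: stack=$ D A D  input=do num do num bool $  — expand D -> ε
step 5: stack=$ D A  input=do num do num bool $  — expand A -> do num A
step 6: stack=$ D A num do  input=do num do num bool $  — match do
step 7: stack=$ D A num  input=num do num bool $  — match num
step 8: stack=$ D A  input=do num bool $  — expand A -> do num A
Stack after step 8: $ D A num do (top = do).

do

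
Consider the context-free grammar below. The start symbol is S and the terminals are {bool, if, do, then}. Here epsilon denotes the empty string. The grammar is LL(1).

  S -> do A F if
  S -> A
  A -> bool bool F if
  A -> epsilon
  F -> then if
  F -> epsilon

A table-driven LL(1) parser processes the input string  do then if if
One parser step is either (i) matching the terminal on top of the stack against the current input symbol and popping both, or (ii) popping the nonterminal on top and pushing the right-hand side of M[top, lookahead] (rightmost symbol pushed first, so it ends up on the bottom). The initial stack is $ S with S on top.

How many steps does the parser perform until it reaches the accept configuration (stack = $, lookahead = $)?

7

     Stack         Input            Action
  1  $ S           do then if if $  expand S -> do A F if
  2  $ if F A do   do then if if $  match do
  3  $ if F A      then if if $     expand A -> epsilon
  4  $ if F        then if if $     expand F -> then if
  5  $ if if then  then if if $     match then
  6  $ if if       if if $          match if
  7  $ if          if $             match if
Accept reached after 7 steps.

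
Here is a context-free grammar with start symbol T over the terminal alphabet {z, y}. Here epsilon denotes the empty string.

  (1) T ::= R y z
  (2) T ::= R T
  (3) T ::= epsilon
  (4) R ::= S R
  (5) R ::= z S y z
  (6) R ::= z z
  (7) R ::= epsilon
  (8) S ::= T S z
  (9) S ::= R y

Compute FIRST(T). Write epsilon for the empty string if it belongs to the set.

{epsilon, y, z}

FIRST(T) = {epsilon, y, z}  (via R y z, R T)
FIRST(R) = {epsilon, y, z}  (via S R)
FIRST(S) = {y, z}  (via T S z, R y)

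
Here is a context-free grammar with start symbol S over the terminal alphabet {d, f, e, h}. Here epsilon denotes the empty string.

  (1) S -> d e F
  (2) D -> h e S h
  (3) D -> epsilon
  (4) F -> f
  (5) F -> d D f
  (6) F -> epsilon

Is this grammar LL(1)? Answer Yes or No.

Yes

FIRST(S) = {d}
FIRST(D) = {epsilon, h}
FIRST(F) = {epsilon, d, f}
FOLLOW(S) = {$, h}
FOLLOW(D) = {f}
FOLLOW(F) = {$, h}
Each cell of M receives at most one production.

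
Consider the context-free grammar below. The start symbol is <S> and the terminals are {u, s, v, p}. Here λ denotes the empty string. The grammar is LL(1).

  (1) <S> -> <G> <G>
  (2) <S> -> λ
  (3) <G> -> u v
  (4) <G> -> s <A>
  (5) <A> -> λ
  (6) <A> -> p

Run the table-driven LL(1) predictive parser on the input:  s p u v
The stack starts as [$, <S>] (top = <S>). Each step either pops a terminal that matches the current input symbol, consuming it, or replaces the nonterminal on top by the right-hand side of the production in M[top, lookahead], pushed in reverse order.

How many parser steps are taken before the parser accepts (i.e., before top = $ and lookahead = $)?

8

     Stack        Input      Action
  1  $ <S>        s p u v $  expand <S> -> <G> <G>
  2  $ <G> <G>    s p u v $  expand <G> -> s <A>
  3  $ <G> <A> s  s p u v $  match s
  4  $ <G> <A>    p u v $    expand <A> -> p
  5  $ <G> p      p u v $    match p
  6  $ <G>        u v $      expand <G> -> u v
  7  $ v u        u v $      match u
  8  $ v          v $        match v
Accept reached after 8 steps.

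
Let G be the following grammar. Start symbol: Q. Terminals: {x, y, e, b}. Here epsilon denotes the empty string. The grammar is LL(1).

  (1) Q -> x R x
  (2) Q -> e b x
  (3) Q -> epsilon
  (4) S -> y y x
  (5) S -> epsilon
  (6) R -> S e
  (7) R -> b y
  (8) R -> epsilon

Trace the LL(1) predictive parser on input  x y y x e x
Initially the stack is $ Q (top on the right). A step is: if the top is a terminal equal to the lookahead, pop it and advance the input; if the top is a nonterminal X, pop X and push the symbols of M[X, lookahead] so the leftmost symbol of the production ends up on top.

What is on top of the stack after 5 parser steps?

step 1: stack=$ Q  input=x y y x e x $  — expand Q -> x R x
step 2: stack=$ x R x  input=x y y x e x $  — match x
step 3: stack=$ x R  input=y y x e x $  — expand R -> S e
step 4: stack=$ x e S  input=y y x e x $  — expand S -> y y x
step 5: stack=$ x e x y y  input=y y x e x $  — match y
Stack after step 5: $ x e x y (top = y).

y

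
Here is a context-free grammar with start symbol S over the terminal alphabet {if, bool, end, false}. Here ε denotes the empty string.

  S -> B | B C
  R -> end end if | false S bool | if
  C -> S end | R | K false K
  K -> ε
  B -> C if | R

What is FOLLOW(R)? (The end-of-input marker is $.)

{$, bool, end, false, if}

FIRST(R) = {end, false, if}
FIRST(K) = {ε}
FIRST(S) = {end, false, if}  (via B, B C)
FIRST(C) = {end, false, if}  (via S end, R, K false K)
FIRST(B) = {end, false, if}  (via C if, R)
FOLLOW(S) includes $ since S is the start symbol.
FOLLOW(S): in R->false S bool, S is followed by bool with FIRST {bool}; in C->S end, S is followed by end with FIRST {end}. Thus FOLLOW(S) = {$, bool, end}.
FOLLOW(C): in S->B C, the suffix after C is empty, so FOLLOW(C) ⊇ FOLLOW(S) = {$, bool, end}; in B->C if, C is followed by if with FIRST {if}. Thus FOLLOW(C) = {$, bool, end, if}.
FOLLOW(K): in C->K false K (occurrence 1), K is followed by false K with FIRST {false}; in C->K false K (occurrence 2), the suffix after K is empty, so FOLLOW(K) ⊇ FOLLOW(C) = {$, bool, end, if}. Thus FOLLOW(K) = {$, bool, end, false, if}.
FOLLOW(B): in S->B, the suffix after B is empty, so FOLLOW(B) ⊇ FOLLOW(S) = {$, bool, end}; in S->B C, B is followed by C with FIRST {end, false, if}. Thus FOLLOW(B) = {$, bool, end, false, if}.
FOLLOW(R): in C->R, the suffix after R is empty, so FOLLOW(R) ⊇ FOLLOW(C) = {$, bool, end, if}; in B->R, the suffix after R is empty, so FOLLOW(R) ⊇ FOLLOW(B) = {$, bool, end, false, if}. Thus FOLLOW(R) = {$, bool, end, false, if}.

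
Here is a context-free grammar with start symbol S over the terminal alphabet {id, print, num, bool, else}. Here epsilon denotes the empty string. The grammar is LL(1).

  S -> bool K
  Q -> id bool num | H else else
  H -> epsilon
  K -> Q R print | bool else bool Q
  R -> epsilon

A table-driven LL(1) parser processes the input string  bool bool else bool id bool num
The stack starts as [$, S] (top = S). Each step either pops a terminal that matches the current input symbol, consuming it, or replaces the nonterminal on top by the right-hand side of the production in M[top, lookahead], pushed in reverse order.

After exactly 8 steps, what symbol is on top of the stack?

     Stack               Input                              Action
  1  $ S                 bool bool else bool id bool num $  expand S -> bool K
  2  $ K bool            bool bool else bool id bool num $  match bool
  3  $ K                 bool else bool id bool num $       expand K -> bool else bool Q
  4  $ Q bool else bool  bool else bool id bool num $       match bool
  5  $ Q bool else       else bool id bool num $            match else
  6  $ Q bool            bool id bool num $                 match bool
  7  $ Q                 id bool num $                      expand Q -> id bool num
  8  $ num bool id       id bool num $                      match id
Stack after step 8: $ num bool (top = bool).

bool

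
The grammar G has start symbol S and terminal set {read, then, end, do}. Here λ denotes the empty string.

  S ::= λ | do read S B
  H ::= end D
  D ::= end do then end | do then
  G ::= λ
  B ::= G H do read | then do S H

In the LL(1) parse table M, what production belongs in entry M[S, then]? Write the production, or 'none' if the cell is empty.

FIRST(S) = {λ, do}
FIRST(H) = {end}
FIRST(D) = {do, end}
FIRST(G) = {λ}
FIRST(B) = {end, then}  (via G H do read)
FOLLOW(S) includes $ since S is the start symbol.
FOLLOW(S): in S::=do read S B, S is followed by B with FIRST {end, then}; in B::=then do S H, S is followed by H with FIRST {end}. Thus FOLLOW(S) = {$, end, then}.
For S ::= λ: FIRST(λ) = {λ}, so it goes in M[S, t] for t ∈ {}; since λ ∈ FIRST, also for every t ∈ FOLLOW(S) = {$, end, then}.
For S ::= do read S B: FIRST(do read S B) = {do}, so it goes in M[S, t] for t ∈ {do}.

S ::= λ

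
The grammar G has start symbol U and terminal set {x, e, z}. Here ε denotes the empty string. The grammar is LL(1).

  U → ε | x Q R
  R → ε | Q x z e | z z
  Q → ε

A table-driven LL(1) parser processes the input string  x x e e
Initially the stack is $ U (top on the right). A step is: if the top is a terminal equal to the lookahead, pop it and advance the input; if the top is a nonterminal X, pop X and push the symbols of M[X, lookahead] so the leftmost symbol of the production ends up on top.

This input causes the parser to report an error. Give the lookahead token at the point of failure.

e

     Stack      Input      Action
  1  $ U        x x e e $  expand U → x Q R
  2  $ R Q x    x x e e $  match x
  3  $ R Q      x e e $    expand Q → ε
  4  $ R        x e e $    expand R → Q x z e
  5  $ e z x Q  x e e $    expand Q → ε
  6  $ e z x    x e e $    match x
  7  $ e z      e e $      error: top is terminal z but lookahead is e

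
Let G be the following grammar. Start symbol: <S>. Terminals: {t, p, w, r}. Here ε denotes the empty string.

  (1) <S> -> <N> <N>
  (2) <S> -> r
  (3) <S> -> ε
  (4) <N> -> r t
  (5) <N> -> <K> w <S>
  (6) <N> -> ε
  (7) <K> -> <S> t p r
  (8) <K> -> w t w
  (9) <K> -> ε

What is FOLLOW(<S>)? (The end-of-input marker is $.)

FIRST(<S>) = {ε, r, t, w}  (via <N> <N>)
FIRST(<K>) = {ε, r, t, w}  (via <S> t p r)
FIRST(<N>) = {ε, r, t, w}  (via <K> w <S>)
FOLLOW(<S>) includes $ since <S> is the start symbol.
FOLLOW(<K>): in <N>-><K> w <S>, <K> is followed by w <S> with FIRST {w}. Thus FOLLOW(<K>) = {w}.
FOLLOW(<S>): in <N>-><K> w <S>, the suffix after <S> is empty, so FOLLOW(<S>) ⊇ FOLLOW(<N>) = {$, r, t, w}; in <K>-><S> t p r, <S> is followed by t p r with FIRST {t}. Thus FOLLOW(<S>) = {$, r, t, w}.
FOLLOW(<N>): in <S>-><N> <N> (occurrence 1), <N> is followed by <N> with FIRST {ε, r, t, w}; in <S>-><N> <N> (occurrence 1), the suffix after <N> is nullable, so FOLLOW(<N>) ⊇ FOLLOW(<S>) = {$, r, t, w}; in <S>-><N> <N> (occurrence 2), the suffix after <N> is empty, so FOLLOW(<N>) ⊇ FOLLOW(<S>) = {$, r, t, w}. Thus FOLLOW(<N>) = {$, r, t, w}.

{$, r, t, w}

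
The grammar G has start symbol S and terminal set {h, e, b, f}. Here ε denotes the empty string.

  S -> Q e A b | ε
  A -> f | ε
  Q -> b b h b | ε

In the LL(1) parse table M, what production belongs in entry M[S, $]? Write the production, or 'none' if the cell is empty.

S -> ε

FIRST(A) = {ε, f}
FIRST(Q) = {ε, b}
FIRST(S) = {ε, b, e}  (via Q e A b)
FOLLOW(S) includes $ since S is the start symbol.
FOLLOW(S): S appears on no right-hand side. Thus FOLLOW(S) = {$}.
For S -> Q e A b: FIRST(Q e A b) = {b, e}, so it goes in M[S, t] for t ∈ {b, e}.
For S -> ε: FIRST(ε) = {ε}, so it goes in M[S, t] for t ∈ {}; since ε ∈ FIRST, also for every t ∈ FOLLOW(S) = {$}.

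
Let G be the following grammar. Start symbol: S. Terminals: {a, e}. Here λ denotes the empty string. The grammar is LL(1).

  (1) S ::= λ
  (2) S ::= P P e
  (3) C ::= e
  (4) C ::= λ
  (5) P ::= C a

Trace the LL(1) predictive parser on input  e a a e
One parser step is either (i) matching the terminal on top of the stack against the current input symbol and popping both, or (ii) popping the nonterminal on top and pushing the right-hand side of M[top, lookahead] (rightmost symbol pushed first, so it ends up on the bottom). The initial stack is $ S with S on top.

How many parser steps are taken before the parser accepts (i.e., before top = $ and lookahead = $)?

9

     Stack      Input      Action
  1  $ S        e a a e $  expand S ::= P P e
  2  $ e P P    e a a e $  expand P ::= C a
  3  $ e P a C  e a a e $  expand C ::= e
  4  $ e P a e  e a a e $  match e
  5  $ e P a    a a e $    match a
  6  $ e P      a e $      expand P ::= C a
  7  $ e a C    a e $      expand C ::= λ
  8  $ e a      a e $      match a
  9  $ e        e $        match e
Accept reached after 9 steps.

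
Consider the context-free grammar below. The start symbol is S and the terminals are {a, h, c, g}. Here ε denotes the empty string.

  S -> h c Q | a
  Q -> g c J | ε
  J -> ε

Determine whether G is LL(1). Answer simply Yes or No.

Yes

FIRST(S) = {a, h}
FIRST(Q) = {ε, g}
FIRST(J) = {ε}
FOLLOW(S) = {$}
FOLLOW(Q) = {$}
FOLLOW(J) = {$}
Each cell of M receives at most one production.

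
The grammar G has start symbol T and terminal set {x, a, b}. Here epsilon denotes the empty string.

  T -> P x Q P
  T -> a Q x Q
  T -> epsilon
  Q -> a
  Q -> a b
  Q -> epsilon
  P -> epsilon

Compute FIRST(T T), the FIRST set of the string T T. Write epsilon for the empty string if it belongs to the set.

FIRST(Q): from Q->a we get {a}; from Q->a b we get {a}; from Q->epsilon we get {epsilon}. So FIRST(Q) = {epsilon, a}.
FIRST(P): from P->epsilon we get {epsilon}. So FIRST(P) = {epsilon}.
FIRST(T): from T->P x Q P we get {x}; from T->a Q x Q we get {a}; from T->epsilon we get {epsilon}. So FIRST(T) = {epsilon, a, x}.
FIRST(T T): take FIRST of each symbol in turn, carrying on past any symbol whose FIRST contains epsilon; result {epsilon, a, x}.

{epsilon, a, x}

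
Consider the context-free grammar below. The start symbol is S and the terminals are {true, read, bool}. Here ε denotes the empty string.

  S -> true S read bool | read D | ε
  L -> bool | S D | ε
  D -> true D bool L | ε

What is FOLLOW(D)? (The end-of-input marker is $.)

FIRST(S) = {ε, read, true}
FIRST(D) = {ε, true}
FIRST(L) = {ε, bool, read, true}  (via S D)
FOLLOW(S) includes $ since S is the start symbol.
FOLLOW(S): in S->true S read bool, S is followed by read bool with FIRST {read}; in L->S D, S is followed by D with FIRST {ε, true}; in L->S D, the suffix after S is nullable, so FOLLOW(S) ⊇ FOLLOW(L) = {$, bool, read, true}. Thus FOLLOW(S) = {$, bool, read, true}.
FOLLOW(L): in D->true D bool L, the suffix after L is empty, so FOLLOW(L) ⊇ FOLLOW(D) = {$, bool, read, true}. Thus FOLLOW(L) = {$, bool, read, true}.
FOLLOW(D): in S->read D, the suffix after D is empty, so FOLLOW(D) ⊇ FOLLOW(S) = {$, bool, read, true}; in L->S D, the suffix after D is empty, so FOLLOW(D) ⊇ FOLLOW(L) = {$, bool, read, true}; in D->true D bool L, D is followed by bool L with FIRST {bool}. Thus FOLLOW(D) = {$, bool, read, true}.

{$, bool, read, true}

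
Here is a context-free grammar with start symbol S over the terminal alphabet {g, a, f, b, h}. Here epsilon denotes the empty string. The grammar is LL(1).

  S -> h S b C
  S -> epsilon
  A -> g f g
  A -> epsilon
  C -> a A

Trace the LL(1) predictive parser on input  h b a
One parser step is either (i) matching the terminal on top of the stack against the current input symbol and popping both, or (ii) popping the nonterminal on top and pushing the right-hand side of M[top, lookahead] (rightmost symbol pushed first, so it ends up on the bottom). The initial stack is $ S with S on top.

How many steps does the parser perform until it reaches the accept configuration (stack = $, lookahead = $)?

7

step 1: stack=$ S  input=h b a $  — expand S -> h S b C
step 2: stack=$ C b S h  input=h b a $  — match h
step 3: stack=$ C b S  input=b a $  — expand S -> epsilon
step 4: stack=$ C b  input=b a $  — match b
step 5: stack=$ C  input=a $  — expand C -> a A
step 6: stack=$ A a  input=a $  — match a
step 7: stack=$ A  input=$  — expand A -> epsilon
Accept reached after 7 steps.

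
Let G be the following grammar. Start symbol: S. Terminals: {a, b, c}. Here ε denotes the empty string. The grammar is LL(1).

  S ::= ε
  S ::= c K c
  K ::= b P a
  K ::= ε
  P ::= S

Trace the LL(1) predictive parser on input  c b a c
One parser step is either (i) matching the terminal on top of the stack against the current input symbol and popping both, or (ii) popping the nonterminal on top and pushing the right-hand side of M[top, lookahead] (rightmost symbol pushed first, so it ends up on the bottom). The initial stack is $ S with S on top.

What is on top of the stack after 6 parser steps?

     Stack      Input      Action
  1  $ S        c b a c $  expand S ::= c K c
  2  $ c K c    c b a c $  match c
  3  $ c K      b a c $    expand K ::= b P a
  4  $ c a P b  b a c $    match b
  5  $ c a P    a c $      expand P ::= S
  6  $ c a S    a c $      expand S ::= ε
Stack after step 6: $ c a (top = a).

a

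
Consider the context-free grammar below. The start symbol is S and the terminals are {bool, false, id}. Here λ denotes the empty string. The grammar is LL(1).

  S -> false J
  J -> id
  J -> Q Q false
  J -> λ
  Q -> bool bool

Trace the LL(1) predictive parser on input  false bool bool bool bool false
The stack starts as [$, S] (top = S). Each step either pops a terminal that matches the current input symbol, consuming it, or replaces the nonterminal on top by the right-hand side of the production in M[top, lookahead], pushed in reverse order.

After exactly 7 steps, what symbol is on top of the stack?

step 1: stack=$ S  input=false bool bool bool bool false $  — expand S -> false J
step 2: stack=$ J false  input=false bool bool bool bool false $  — match false
step 3: stack=$ J  input=bool bool bool bool false $  — expand J -> Q Q false
step 4: stack=$ false Q Q  input=bool bool bool bool false $  — expand Q -> bool bool
step 5: stack=$ false Q bool bool  input=bool bool bool bool false $  — match bool
step 6: stack=$ false Q bool  input=bool bool bool false $  — match bool
step 7: stack=$ false Q  input=bool bool false $  — expand Q -> bool bool
Stack after step 7: $ false bool bool (top = bool).

bool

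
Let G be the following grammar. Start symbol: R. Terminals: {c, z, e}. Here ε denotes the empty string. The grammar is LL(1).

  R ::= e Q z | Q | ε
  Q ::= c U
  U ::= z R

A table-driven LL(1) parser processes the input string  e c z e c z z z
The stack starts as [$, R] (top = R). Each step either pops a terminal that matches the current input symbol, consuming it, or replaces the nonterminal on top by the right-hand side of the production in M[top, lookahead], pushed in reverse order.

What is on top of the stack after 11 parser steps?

z

      Stack      Input              Action
   1  $ R        e c z e c z z z $  expand R ::= e Q z
   2  $ z Q e    e c z e c z z z $  match e
   3  $ z Q      c z e c z z z $    expand Q ::= c U
   4  $ z U c    c z e c z z z $    match c
   5  $ z U      z e c z z z $      expand U ::= z R
   6  $ z R z    z e c z z z $      match z
   7  $ z R      e c z z z $        expand R ::= e Q z
   8  $ z z Q e  e c z z z $        match e
   9  $ z z Q    c z z z $          expand Q ::= c U
  10  $ z z U c  c z z z $          match c
  11  $ z z U    z z z $            expand U ::= z R
Stack after step 11: $ z z R z (top = z).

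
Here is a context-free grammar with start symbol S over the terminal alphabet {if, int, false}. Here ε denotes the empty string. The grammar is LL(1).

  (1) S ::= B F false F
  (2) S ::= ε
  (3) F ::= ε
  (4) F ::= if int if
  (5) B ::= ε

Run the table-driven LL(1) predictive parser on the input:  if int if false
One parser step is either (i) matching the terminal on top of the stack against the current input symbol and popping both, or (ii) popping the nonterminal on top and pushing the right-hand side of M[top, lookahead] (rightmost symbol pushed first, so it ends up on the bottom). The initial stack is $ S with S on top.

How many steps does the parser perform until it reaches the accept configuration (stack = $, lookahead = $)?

8

     Stack                Input              Action
  1  $ S                  if int if false $  expand S ::= B F false F
  2  $ F false F B        if int if false $  expand B ::= ε
  3  $ F false F          if int if false $  expand F ::= if int if
  4  $ F false if int if  if int if false $  match if
  5  $ F false if int     int if false $     match int
  6  $ F false if         if false $         match if
  7  $ F false            false $            match false
  8  $ F                  $                  expand F ::= ε
Accept reached after 8 steps.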